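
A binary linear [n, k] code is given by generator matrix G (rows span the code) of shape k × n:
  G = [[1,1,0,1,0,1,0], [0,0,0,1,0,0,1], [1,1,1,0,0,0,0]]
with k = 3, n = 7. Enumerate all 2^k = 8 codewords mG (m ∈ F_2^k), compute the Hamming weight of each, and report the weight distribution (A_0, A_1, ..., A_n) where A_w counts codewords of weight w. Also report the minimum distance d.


Weight distribution: A_0 = 1, A_2 = 1, A_3 = 3, A_4 = 2, A_5 = 1. Minimum distance d = 2.

Enumerate all 2^3 = 8 messages m ∈ F_2^3.
For each, compute codeword c = mG in F_2^7, then tally its weight.
  m = 000 → c = 0000000, weight = 0.
  m = 100 → c = 1101010, weight = 4.
  m = 010 → c = 0001001, weight = 2.
  m = 110 → c = 1100011, weight = 4.
  m = 001 → c = 1110000, weight = 3.
  m = 101 → c = 0011010, weight = 3.
  m = 011 → c = 1111001, weight = 5.
  m = 111 → c = 0010011, weight = 3.
Tally weights:
  weight 0: 1 codewords.
  weight 2: 1 codewords.
  weight 3: 3 codewords.
  weight 4: 2 codewords.
  weight 5: 1 codewords.
Minimum distance d = smallest w > 0 with A_w > 0 = 2.
Sanity: Σ A_w = 8 = 2^3 = 8 ✓.


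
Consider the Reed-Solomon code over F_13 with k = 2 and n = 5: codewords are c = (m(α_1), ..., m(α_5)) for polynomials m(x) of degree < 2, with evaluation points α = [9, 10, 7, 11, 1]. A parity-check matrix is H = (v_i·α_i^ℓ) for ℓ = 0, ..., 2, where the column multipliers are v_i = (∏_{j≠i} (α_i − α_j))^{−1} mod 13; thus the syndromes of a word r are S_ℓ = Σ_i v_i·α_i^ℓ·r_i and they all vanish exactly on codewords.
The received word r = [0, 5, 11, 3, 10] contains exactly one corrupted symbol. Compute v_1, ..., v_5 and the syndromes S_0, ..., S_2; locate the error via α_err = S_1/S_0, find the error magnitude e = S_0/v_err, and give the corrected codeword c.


S = (1, 9, 3), error at position 1, error magnitude e = 6, c = [7, 5, 11, 3, 10].

Step 1: column multipliers v_i = (∏_{j≠i}(α_i − α_j))^{−1} mod 13.
  i = 1 (α = 9): (9−10)(9−7)(9−11)(9−1) = (−1)·2·(−2)·8 = 32 ≡ 6, so v_1 = 6^{−1} = 11 (mod 13).
  i = 2 (α = 10): (10−9)(10−7)(10−11)(10−1) = 1·3·(−1)·9 = −27 ≡ 12, so v_2 = 12^{−1} = 12 (mod 13).
  i = 3 (α = 7): (7−9)(7−10)(7−11)(7−1) = (−2)·(−3)·(−4)·6 = −144 ≡ 12, so v_3 = 12^{−1} = 12 (mod 13).
  i = 4 (α = 11): (11−9)(11−10)(11−7)(11−1) = 2·1·4·10 = 80 ≡ 2, so v_4 = 2^{−1} = 7 (mod 13).
  i = 5 (α = 1): (1−9)(1−10)(1−7)(1−11) = (−8)·(−9)·(−6)·(−10) = 4320 ≡ 4, so v_5 = 4^{−1} = 10 (mod 13).
  v = [11, 12, 12, 7, 10].
Step 2: syndromes of r = [0, 5, 11, 3, 10] (all sums mod 13).
  S_0 = Σ v_i r_i = 11·0 + 12·5 + 12·11 + 7·3 + 10·10 = 313 ≡ 1.
  S_1 = Σ v_i α_i r_i = 11·9·0 + 12·10·5 + 12·7·11 + 7·11·3 + 10·1·10 = 1855 ≡ 9.
  α_i^2 mod 13 = [3, 9, 10, 4, 1].
  S_2 = Σ v_i α_i^2 r_i = 11·3·0 + 12·9·5 + 12·10·11 + 7·4·3 + 10·1·10 = 2044 ≡ 3.
  S = (1, 9, 3) ≠ 0, so r is not a codeword (an error is present).
Step 3: locate the error. For a single error e at position i, S_ℓ = v_i·e·α_i^ℓ, so α_err = S_1/S_0.
  S_0^{−1} = 1^{−1} = 1 (mod 13), so α_err = 9·1 = 9 ≡ 9 = α_1. Error position i = 1.
  Consistency check: S_2/S_1 = 3·3 = 9 ≡ 9 = α_err ✓ (single-error assumption holds).
Step 4: error magnitude e = S_0/v_1 = S_0·∏_{j≠1}(α_1 − α_j) = 1·6 = 6 ≡ 6 (mod 13).
Step 5: correct position 1: c_1 = r_1 − e = 0 − 6 ≡ 7 (mod 13). Hence c = [7, 5, 11, 3, 10].
  Check: interpolating c through the α_i gives m(x) = 12 + 11·x (degree < 2) with m(α_i) = c_i for every i, so c is indeed a codeword.


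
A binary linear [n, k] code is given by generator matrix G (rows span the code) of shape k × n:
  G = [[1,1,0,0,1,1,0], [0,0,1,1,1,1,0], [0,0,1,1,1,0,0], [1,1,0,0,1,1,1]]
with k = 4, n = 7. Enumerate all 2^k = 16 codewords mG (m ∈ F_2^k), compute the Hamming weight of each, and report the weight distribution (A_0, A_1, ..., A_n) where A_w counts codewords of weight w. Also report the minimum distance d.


Weight distribution: A_0 = 1, A_1 = 2, A_2 = 1, A_3 = 2, A_4 = 5, A_5 = 4, A_6 = 1. Minimum distance d = 1.

Enumerate all 2^4 = 16 messages m ∈ F_2^4.
For each, compute codeword c = mG in F_2^7, then tally its weight.
  m = 0000 → c = 0000000, weight = 0.
  m = 1000 → c = 1100110, weight = 4.
  m = 0100 → c = 0011110, weight = 4.
  m = 1100 → c = 1111000, weight = 4.
  m = 0010 → c = 0011100, weight = 3.
  m = 1010 → c = 1111010, weight = 5.
  m = 0110 → c = 0000010, weight = 1.
  m = 1110 → c = 1100100, weight = 3.
  m = 0001 → c = 1100111, weight = 5.
  m = 1001 → c = 0000001, weight = 1.
  m = 0101 → c = 1111001, weight = 5.
  m = 1101 → c = 0011111, weight = 5.
  m = 0011 → c = 1111011, weight = 6.
  m = 1011 → c = 0011101, weight = 4.
  m = 0111 → c = 1100101, weight = 4.
  m = 1111 → c = 0000011, weight = 2.
Tally weights:
  weight 0: 1 codewords.
  weight 1: 2 codewords.
  weight 2: 1 codewords.
  weight 3: 2 codewords.
  weight 4: 5 codewords.
  weight 5: 4 codewords.
  weight 6: 1 codewords.
Minimum distance d = smallest w > 0 with A_w > 0 = 1.
Sanity: Σ A_w = 16 = 2^4 = 16 ✓.


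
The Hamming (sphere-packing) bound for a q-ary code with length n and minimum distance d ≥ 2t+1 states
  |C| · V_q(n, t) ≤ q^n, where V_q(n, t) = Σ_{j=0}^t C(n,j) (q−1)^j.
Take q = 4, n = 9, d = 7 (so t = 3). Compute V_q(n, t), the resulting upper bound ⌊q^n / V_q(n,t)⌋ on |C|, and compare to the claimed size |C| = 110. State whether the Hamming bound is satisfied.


V_q(n, t) = 2620, q^n = 262144, Hamming bound = 100, |C| = 110 > bound (violated).

Step 1: Compute V_q(n, t) = Σ_{j=0}^3 C(n, j) (q−1)^j.
  j = 0: C(9,0)·(3)^0 = 1·1 = 1.
  j = 1: C(9,1)·(3)^1 = 9·3 = 27.
  j = 2: C(9,2)·(3)^2 = 36·9 = 324.
  j = 3: C(9,3)·(3)^3 = 84·27 = 2268.
  V_q(n, t) = 1 + 27 + 324 + 2268 = 2620.
Step 2: q^n = 4^9 = 262144.
Step 3: Hamming bound ⌊q^n / V_q(n,t)⌋ = ⌊262144/2620⌋ = 100.
Step 4: Compare |C| = 110 to 100: violated.
The claimed |C| lies above the Hamming bound, so no 4-ary code of length 9 with d ≥ 7 can have 110 codewords.


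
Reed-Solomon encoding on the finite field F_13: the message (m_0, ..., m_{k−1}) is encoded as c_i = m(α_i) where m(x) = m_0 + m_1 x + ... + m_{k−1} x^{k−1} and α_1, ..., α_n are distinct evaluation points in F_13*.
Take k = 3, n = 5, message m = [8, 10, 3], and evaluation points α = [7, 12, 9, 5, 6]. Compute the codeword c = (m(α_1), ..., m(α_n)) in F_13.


c = [4, 1, 3, 3, 7]

Message polynomial: m(x) = 8 + 10·x + 3·x^2 (mod 13).
For each evaluation point α_i, compute m(α_i) mod 13:
  α_1 = 7: Horner steps 3 → 5 → 4, so m(7) = 4.
  α_2 = 12: Horner steps 3 → 7 → 1, so m(12) = 1.
  α_3 = 9: Horner steps 3 → 11 → 3, so m(9) = 3.
  α_4 = 5: Horner steps 3 → 12 → 3, so m(5) = 3.
  α_5 = 6: Horner steps 3 → 2 → 7, so m(6) = 7.
Codeword c = [4, 1, 3, 3, 7] ∈ F_13^5.


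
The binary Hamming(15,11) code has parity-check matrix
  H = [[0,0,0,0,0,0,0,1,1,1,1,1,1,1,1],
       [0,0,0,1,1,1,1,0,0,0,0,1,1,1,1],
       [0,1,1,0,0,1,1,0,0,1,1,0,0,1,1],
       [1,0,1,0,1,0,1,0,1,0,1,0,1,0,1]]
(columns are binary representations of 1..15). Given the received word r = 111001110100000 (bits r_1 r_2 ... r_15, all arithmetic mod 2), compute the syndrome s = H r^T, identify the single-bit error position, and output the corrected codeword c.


s = (0, 0, 1, 1)^T, error position = 3, corrected codeword c = 110001110100000

Compute s = H r^T mod 2 one row at a time:
  s_1 = 1 + 0 + 1 + 0 + 0 + 0 + 0 + 0 = 2 ≡ 0 (mod 2).
  s_2 = 0 + 0 + 1 + 1 + 0 + 0 + 0 + 0 = 2 ≡ 0 (mod 2).
  s_3 = 1 + 1 + 1 + 1 + 1 + 0 + 0 + 0 = 5 ≡ 1 (mod 2).
  s_4 = 1 + 1 + 0 + 1 + 0 + 0 + 0 + 0 = 3 ≡ 1 (mod 2).
s = (0, 0, 1, 1)^T — this equals column 3 of H (binary 0011), so error is at position 3.
Correct: flip bit 3 of r = 111001110100000 to get c = 110001110100000.


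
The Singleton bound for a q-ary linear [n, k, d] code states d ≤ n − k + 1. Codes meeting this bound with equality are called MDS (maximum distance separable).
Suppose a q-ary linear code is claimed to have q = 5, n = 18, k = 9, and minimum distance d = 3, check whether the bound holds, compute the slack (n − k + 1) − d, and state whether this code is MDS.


Singleton RHS = n − k + 1 = 10, slack = 7, bound satisfied, not MDS.

Singleton bound: d ≤ n − k + 1.
Here n = 18, k = 9, so n − k + 1 = 10.
Given d = 3, check d ≤ 10: YES.
Slack = (n − k + 1) − d = 7.
The code is NOT MDS (slack = 7 > 0).
Description: the claimed parameters are [18, 9, 3]_5; such a code would be non-MDS.


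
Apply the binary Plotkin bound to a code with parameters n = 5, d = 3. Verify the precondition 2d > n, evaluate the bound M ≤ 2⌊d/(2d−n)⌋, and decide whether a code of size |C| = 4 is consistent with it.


Plotkin bound M ≤ 6; given |C| = 4 ≤ bound (satisfied).

Check applicability: 2d = 6, n = 5.
2d − n = 1 > 0, so Plotkin applies.
Compute d/(2d−n) = 3/1 ≈ 3.0000.
⌊d/(2d−n)⌋ = 3.
Plotkin bound: M ≤ 2·3 = 6.
Given |C| = 4, check: satisfied.
This |C| is below the Plotkin bound.


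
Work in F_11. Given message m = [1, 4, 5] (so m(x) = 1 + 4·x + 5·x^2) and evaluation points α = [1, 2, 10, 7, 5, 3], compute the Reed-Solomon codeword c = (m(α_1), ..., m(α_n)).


c = [10, 7, 2, 10, 3, 3]

Message polynomial: m(x) = 1 + 4·x + 5·x^2 (mod 11).
For each evaluation point α_i, compute m(α_i) mod 11:
  α_1 = 1: Horner steps 5 → 9 → 10, so m(1) = 10.
  α_2 = 2: Horner steps 5 → 3 → 7, so m(2) = 7.
  α_3 = 10: Horner steps 5 → 10 → 2, so m(10) = 2.
  α_4 = 7: Horner steps 5 → 6 → 10, so m(7) = 10.
  α_5 = 5: Horner steps 5 → 7 → 3, so m(5) = 3.
  α_6 = 3: Horner steps 5 → 8 → 3, so m(3) = 3.
Codeword c = [10, 7, 2, 10, 3, 3] ∈ F_11^6.


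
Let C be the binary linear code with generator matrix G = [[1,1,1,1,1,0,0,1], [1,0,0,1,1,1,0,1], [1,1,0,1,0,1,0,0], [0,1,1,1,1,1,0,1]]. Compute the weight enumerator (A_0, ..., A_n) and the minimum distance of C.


Weight distribution: A_0 = 1, A_2 = 2, A_3 = 6, A_4 = 3, A_5 = 2, A_6 = 2. Minimum distance d = 2.

Enumerate all 2^4 = 16 messages m ∈ F_2^4.
For each, compute codeword c = mG in F_2^8, then tally its weight.
  m = 0000 → c = 00000000, weight = 0.
  m = 1000 → c = 11111001, weight = 6.
  m = 0100 → c = 10011101, weight = 5.
  m = 1100 → c = 01100100, weight = 3.
  m = 0010 → c = 11010100, weight = 4.
  m = 1010 → c = 00101101, weight = 4.
  m = 0110 → c = 01001001, weight = 3.
  m = 1110 → c = 10110000, weight = 3.
  m = 0001 → c = 01111101, weight = 6.
  m = 1001 → c = 10000100, weight = 2.
  m = 0101 → c = 11100000, weight = 3.
  m = 1101 → c = 00011001, weight = 3.
  m = 0011 → c = 10101001, weight = 4.
  m = 1011 → c = 01010000, weight = 2.
  m = 0111 → c = 00110100, weight = 3.
  m = 1111 → c = 11001101, weight = 5.
Tally weights:
  weight 0: 1 codewords.
  weight 2: 2 codewords.
  weight 3: 6 codewords.
  weight 4: 3 codewords.
  weight 5: 2 codewords.
  weight 6: 2 codewords.
Minimum distance d = smallest w > 0 with A_w > 0 = 2.
Sanity: Σ A_w = 16 = 2^4 = 16 ✓.


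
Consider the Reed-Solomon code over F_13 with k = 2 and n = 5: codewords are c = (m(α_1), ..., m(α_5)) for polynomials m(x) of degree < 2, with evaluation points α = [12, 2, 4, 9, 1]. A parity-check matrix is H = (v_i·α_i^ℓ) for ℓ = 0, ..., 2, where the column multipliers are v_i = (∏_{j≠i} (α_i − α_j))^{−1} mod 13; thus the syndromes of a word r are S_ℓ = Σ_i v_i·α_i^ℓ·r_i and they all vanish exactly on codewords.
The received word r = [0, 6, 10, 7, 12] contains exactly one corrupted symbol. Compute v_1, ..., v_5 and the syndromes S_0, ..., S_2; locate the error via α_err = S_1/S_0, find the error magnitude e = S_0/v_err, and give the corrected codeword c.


S = (2, 2, 2), error at position 5, error magnitude e = 8, c = [0, 6, 10, 7, 4].

Step 1: column multipliers v_i = (∏_{j≠i}(α_i − α_j))^{−1} mod 13.
  i = 1 (α = 12): (12−2)(12−4)(12−9)(12−1) = 10·8·3·11 = 2640 ≡ 1, so v_1 = 1^{−1} = 1 (mod 13).
  i = 2 (α = 2): (2−12)(2−4)(2−9)(2−1) = (−10)·(−2)·(−7)·1 = −140 ≡ 3, so v_2 = 3^{−1} = 9 (mod 13).
  i = 3 (α = 4): (4−12)(4−2)(4−9)(4−1) = (−8)·2·(−5)·3 = 240 ≡ 6, so v_3 = 6^{−1} = 11 (mod 13).
  i = 4 (α = 9): (9−12)(9−2)(9−4)(9−1) = (−3)·7·5·8 = −840 ≡ 5, so v_4 = 5^{−1} = 8 (mod 13).
  i = 5 (α = 1): (1−12)(1−2)(1−4)(1−9) = (−11)·(−1)·(−3)·(−8) = 264 ≡ 4, so v_5 = 4^{−1} = 10 (mod 13).
  v = [1, 9, 11, 8, 10].
Step 2: syndromes of r = [0, 6, 10, 7, 12] (all sums mod 13).
  S_0 = Σ v_i r_i = 1·0 + 9·6 + 11·10 + 8·7 + 10·12 = 340 ≡ 2.
  S_1 = Σ v_i α_i r_i = 1·12·0 + 9·2·6 + 11·4·10 + 8·9·7 + 10·1·12 = 1172 ≡ 2.
  α_i^2 mod 13 = [1, 4, 3, 3, 1].
  S_2 = Σ v_i α_i^2 r_i = 1·1·0 + 9·4·6 + 11·3·10 + 8·3·7 + 10·1·12 = 834 ≡ 2.
  S = (2, 2, 2) ≠ 0, so r is not a codeword (an error is present).
Step 3: locate the error. For a single error e at position i, S_ℓ = v_i·e·α_i^ℓ, so α_err = S_1/S_0.
  S_0^{−1} = 2^{−1} = 7 (mod 13), so α_err = 2·7 = 14 ≡ 1 = α_5. Error position i = 5.
  Consistency check: S_2/S_1 = 2·7 = 14 ≡ 1 = α_err ✓ (single-error assumption holds).
Step 4: error magnitude e = S_0/v_5 = S_0·∏_{j≠5}(α_5 − α_j) = 2·4 = 8 ≡ 8 (mod 13).
Step 5: correct position 5: c_5 = r_5 − e = 12 − 8 ≡ 4 (mod 13). Hence c = [0, 6, 10, 7, 4].
  Check: interpolating c through the α_i gives m(x) = 2 + 2·x (degree < 2) with m(α_i) = c_i for every i, so c is indeed a codeword.


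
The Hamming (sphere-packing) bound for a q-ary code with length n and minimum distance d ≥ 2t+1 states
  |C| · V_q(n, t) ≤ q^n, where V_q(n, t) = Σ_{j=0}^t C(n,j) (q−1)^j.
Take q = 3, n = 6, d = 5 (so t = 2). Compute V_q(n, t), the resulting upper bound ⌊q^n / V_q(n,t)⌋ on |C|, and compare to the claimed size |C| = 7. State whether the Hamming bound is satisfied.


V_q(n, t) = 73, q^n = 729, Hamming bound = 9, |C| = 7 ≤ bound (satisfied).

Step 1: Compute V_q(n, t) = Σ_{j=0}^2 C(n, j) (q−1)^j.
  j = 0: C(6,0)·(2)^0 = 1·1 = 1.
  j = 1: C(6,1)·(2)^1 = 6·2 = 12.
  j = 2: C(6,2)·(2)^2 = 15·4 = 60.
  V_q(n, t) = 1 + 12 + 60 = 73.
Step 2: q^n = 3^6 = 729.
Step 3: Hamming bound ⌊q^n / V_q(n,t)⌋ = ⌊729/73⌋ = 9.
Step 4: Compare |C| = 7 to 9: satisfied.
The claimed |C| lies below the Hamming bound.


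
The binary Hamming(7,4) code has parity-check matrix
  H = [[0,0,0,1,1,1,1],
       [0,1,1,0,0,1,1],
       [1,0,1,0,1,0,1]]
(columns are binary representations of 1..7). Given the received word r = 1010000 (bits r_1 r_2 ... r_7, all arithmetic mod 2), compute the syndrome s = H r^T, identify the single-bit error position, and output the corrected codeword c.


s = (0, 1, 0)^T, error position = 2, corrected codeword c = 1110000

Compute s = H r^T mod 2 one row at a time:
  s_1 = 0 + 0 + 0 + 0 = 0 ≡ 0 (mod 2).
  s_2 = 0 + 1 + 0 + 0 = 1 ≡ 1 (mod 2).
  s_3 = 1 + 1 + 0 + 0 = 2 ≡ 0 (mod 2).
s = (0, 1, 0)^T — this equals column 2 of H (binary 010), so error is at position 2.
Correct: flip bit 2 of r = 1010000 to get c = 1110000.


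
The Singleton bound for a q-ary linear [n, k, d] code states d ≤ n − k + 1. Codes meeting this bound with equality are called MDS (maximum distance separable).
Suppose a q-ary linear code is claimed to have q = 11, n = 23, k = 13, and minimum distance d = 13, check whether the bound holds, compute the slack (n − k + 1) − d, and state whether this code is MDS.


Singleton RHS = n − k + 1 = 11, slack = -2, bound violated (no such code; not MDS).

Singleton bound: d ≤ n − k + 1.
Here n = 23, k = 13, so n − k + 1 = 11.
Given d = 13, check d ≤ 11: NO.
Slack = (n − k + 1) − d = -2.
The slack is negative: d = 13 exceeds n − k + 1 = 11 by 2, so the Singleton bound is violated and no linear [23, 13, 13]_11 code can exist. In particular it is not MDS (MDS requires d = n − k + 1 exactly).
Description: the claimed parameters are [23, 13, 13]_11; such a code would be impossible (violates the Singleton bound).


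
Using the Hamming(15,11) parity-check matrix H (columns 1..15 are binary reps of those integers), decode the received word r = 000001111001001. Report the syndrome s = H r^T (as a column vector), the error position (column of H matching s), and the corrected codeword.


s = (0, 0, 1, 1)^T, error position = 3, corrected codeword c = 001001111001001

Compute s = H r^T mod 2 one row at a time:
  s_1 = 1 + 1 + 0 + 0 + 1 + 0 + 0 + 1 = 4 ≡ 0 (mod 2).
  s_2 = 0 + 0 + 1 + 1 + 1 + 0 + 0 + 1 = 4 ≡ 0 (mod 2).
  s_3 = 0 + 0 + 1 + 1 + 0 + 0 + 0 + 1 = 3 ≡ 1 (mod 2).
  s_4 = 0 + 0 + 0 + 1 + 1 + 0 + 0 + 1 = 3 ≡ 1 (mod 2).
s = (0, 0, 1, 1)^T — this equals column 3 of H (binary 0011), so error is at position 3.
Correct: flip bit 3 of r = 000001111001001 to get c = 001001111001001.


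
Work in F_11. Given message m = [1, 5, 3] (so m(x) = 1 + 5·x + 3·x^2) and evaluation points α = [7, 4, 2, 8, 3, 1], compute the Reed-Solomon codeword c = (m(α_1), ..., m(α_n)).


c = [7, 3, 1, 2, 10, 9]

Message polynomial: m(x) = 1 + 5·x + 3·x^2 (mod 11).
For each evaluation point α_i, compute m(α_i) mod 11:
  α_1 = 7: Horner steps 3 → 4 → 7, so m(7) = 7.
  α_2 = 4: Horner steps 3 → 6 → 3, so m(4) = 3.
  α_3 = 2: Horner steps 3 → 0 → 1, so m(2) = 1.
  α_4 = 8: Horner steps 3 → 7 → 2, so m(8) = 2.
  α_5 = 3: Horner steps 3 → 3 → 10, so m(3) = 10.
  α_6 = 1: Horner steps 3 → 8 → 9, so m(1) = 9.
Codeword c = [7, 3, 1, 2, 10, 9] ∈ F_11^6.


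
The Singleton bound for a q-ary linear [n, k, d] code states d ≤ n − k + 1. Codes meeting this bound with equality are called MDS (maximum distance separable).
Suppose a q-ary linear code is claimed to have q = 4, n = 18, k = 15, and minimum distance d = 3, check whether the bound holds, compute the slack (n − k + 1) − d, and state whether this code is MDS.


Singleton RHS = n − k + 1 = 4, slack = 1, bound satisfied, not MDS.

Singleton bound: d ≤ n − k + 1.
Here n = 18, k = 15, so n − k + 1 = 4.
Given d = 3, check d ≤ 4: YES.
Slack = (n − k + 1) − d = 1.
The code is NOT MDS (slack = 1 > 0).
Description: the claimed parameters are [18, 15, 3]_4; such a code would be non-MDS.


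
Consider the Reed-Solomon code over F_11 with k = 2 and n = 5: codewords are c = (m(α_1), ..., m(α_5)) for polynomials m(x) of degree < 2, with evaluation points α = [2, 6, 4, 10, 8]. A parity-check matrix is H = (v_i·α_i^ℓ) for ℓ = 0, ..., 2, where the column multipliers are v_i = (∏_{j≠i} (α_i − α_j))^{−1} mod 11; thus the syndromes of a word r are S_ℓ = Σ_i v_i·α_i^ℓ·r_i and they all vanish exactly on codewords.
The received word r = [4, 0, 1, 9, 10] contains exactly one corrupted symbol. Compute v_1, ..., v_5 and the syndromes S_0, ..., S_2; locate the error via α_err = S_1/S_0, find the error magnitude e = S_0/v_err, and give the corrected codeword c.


S = (9, 7, 3), error at position 1, error magnitude e = 2, c = [2, 0, 1, 9, 10].

Step 1: column multipliers v_i = (∏_{j≠i}(α_i − α_j))^{−1} mod 11.
  i = 1 (α = 2): (2−6)(2−4)(2−10)(2−8) = (−4)·(−2)·(−8)·(−6) = 384 ≡ 10, so v_1 = 10^{−1} = 10 (mod 11).
  i = 2 (α = 6): (6−2)(6−4)(6−10)(6−8) = 4·2·(−4)·(−2) = 64 ≡ 9, so v_2 = 9^{−1} = 5 (mod 11).
  i = 3 (α = 4): (4−2)(4−6)(4−10)(4−8) = 2·(−2)·(−6)·(−4) = −96 ≡ 3, so v_3 = 3^{−1} = 4 (mod 11).
  i = 4 (α = 10): (10−2)(10−6)(10−4)(10−8) = 8·4·6·2 = 384 ≡ 10, so v_4 = 10^{−1} = 10 (mod 11).
  i = 5 (α = 8): (8−2)(8−6)(8−4)(8−10) = 6·2·4·(−2) = −96 ≡ 3, so v_5 = 3^{−1} = 4 (mod 11).
  v = [10, 5, 4, 10, 4].
Step 2: syndromes of r = [4, 0, 1, 9, 10] (all sums mod 11).
  S_0 = Σ v_i r_i = 10·4 + 5·0 + 4·1 + 10·9 + 4·10 = 174 ≡ 9.
  S_1 = Σ v_i α_i r_i = 10·2·4 + 5·6·0 + 4·4·1 + 10·10·9 + 4·8·10 = 1316 ≡ 7.
  α_i^2 mod 11 = [4, 3, 5, 1, 9].
  S_2 = Σ v_i α_i^2 r_i = 10·4·4 + 5·3·0 + 4·5·1 + 10·1·9 + 4·9·10 = 630 ≡ 3.
  S = (9, 7, 3) ≠ 0, so r is not a codeword (an error is present).
Step 3: locate the error. For a single error e at position i, S_ℓ = v_i·e·α_i^ℓ, so α_err = S_1/S_0.
  S_0^{−1} = 9^{−1} = 5 (mod 11), so α_err = 7·5 = 35 ≡ 2 = α_1. Error position i = 1.
  Consistency check: S_2/S_1 = 3·8 = 24 ≡ 2 = α_err ✓ (single-error assumption holds).
Step 4: error magnitude e = S_0/v_1 = S_0·∏_{j≠1}(α_1 − α_j) = 9·10 = 90 ≡ 2 (mod 11).
Step 5: correct position 1: c_1 = r_1 − e = 4 − 2 ≡ 2 (mod 11). Hence c = [2, 0, 1, 9, 10].
  Check: interpolating c through the α_i gives m(x) = 3 + 5·x (degree < 2) with m(α_i) = c_i for every i, so c is indeed a codeword.


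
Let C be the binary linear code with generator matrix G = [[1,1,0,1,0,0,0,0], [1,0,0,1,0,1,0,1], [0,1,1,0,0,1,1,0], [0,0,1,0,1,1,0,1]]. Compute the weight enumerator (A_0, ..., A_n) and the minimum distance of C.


Weight distribution: A_0 = 1, A_3 = 5, A_4 = 5, A_5 = 2, A_6 = 2, A_7 = 1. Minimum distance d = 3.

Enumerate all 2^4 = 16 messages m ∈ F_2^4.
For each, compute codeword c = mG in F_2^8, then tally its weight.
  m = 0000 → c = 00000000, weight = 0.
  m = 1000 → c = 11010000, weight = 3.
  m = 0100 → c = 10010101, weight = 4.
  m = 1100 → c = 01000101, weight = 3.
  m = 0010 → c = 01100110, weight = 4.
  m = 1010 → c = 10110110, weight = 5.
  m = 0110 → c = 11110011, weight = 6.
  m = 1110 → c = 00100011, weight = 3.
  m = 0001 → c = 00101101, weight = 4.
  m = 1001 → c = 11111101, weight = 7.
  m = 0101 → c = 10111000, weight = 4.
  m = 1101 → c = 01101000, weight = 3.
  m = 0011 → c = 01001011, weight = 4.
  m = 1011 → c = 10011011, weight = 5.
  m = 0111 → c = 11011110, weight = 6.
  m = 1111 → c = 00001110, weight = 3.
Tally weights:
  weight 0: 1 codewords.
  weight 3: 5 codewords.
  weight 4: 5 codewords.
  weight 5: 2 codewords.
  weight 6: 2 codewords.
  weight 7: 1 codewords.
Minimum distance d = smallest w > 0 with A_w > 0 = 3.
Sanity: Σ A_w = 16 = 2^4 = 16 ✓.


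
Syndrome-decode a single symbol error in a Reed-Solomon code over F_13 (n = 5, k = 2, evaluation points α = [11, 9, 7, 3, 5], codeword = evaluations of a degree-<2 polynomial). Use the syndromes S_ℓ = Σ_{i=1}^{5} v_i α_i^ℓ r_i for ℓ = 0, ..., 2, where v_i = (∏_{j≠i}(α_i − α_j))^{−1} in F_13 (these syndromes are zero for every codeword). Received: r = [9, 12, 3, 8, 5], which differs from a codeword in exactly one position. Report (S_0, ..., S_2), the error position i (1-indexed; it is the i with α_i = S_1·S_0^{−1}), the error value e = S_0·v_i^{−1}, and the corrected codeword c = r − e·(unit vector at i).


S = (12, 6, 3), error at position 3, error magnitude e = 1, c = [9, 12, 2, 8, 5].

Step 1: column multipliers v_i = (∏_{j≠i}(α_i − α_j))^{−1} mod 13.
  i = 1 (α = 11): (11−9)(11−7)(11−3)(11−5) = 2·4·8·6 = 384 ≡ 7, so v_1 = 7^{−1} = 2 (mod 13).
  i = 2 (α = 9): (9−11)(9−7)(9−3)(9−5) = (−2)·2·6·4 = −96 ≡ 8, so v_2 = 8^{−1} = 5 (mod 13).
  i = 3 (α = 7): (7−11)(7−9)(7−3)(7−5) = (−4)·(−2)·4·2 = 64 ≡ 12, so v_3 = 12^{−1} = 12 (mod 13).
  i = 4 (α = 3): (3−11)(3−9)(3−7)(3−5) = (−8)·(−6)·(−4)·(−2) = 384 ≡ 7, so v_4 = 7^{−1} = 2 (mod 13).
  i = 5 (α = 5): (5−11)(5−9)(5−7)(5−3) = (−6)·(−4)·(−2)·2 = −96 ≡ 8, so v_5 = 8^{−1} = 5 (mod 13).
  v = [2, 5, 12, 2, 5].
Step 2: syndromes of r = [9, 12, 3, 8, 5] (all sums mod 13).
  S_0 = Σ v_i r_i = 2·9 + 5·12 + 12·3 + 2·8 + 5·5 = 155 ≡ 12.
  S_1 = Σ v_i α_i r_i = 2·11·9 + 5·9·12 + 12·7·3 + 2·3·8 + 5·5·5 = 1163 ≡ 6.
  α_i^2 mod 13 = [4, 3, 10, 9, 12].
  S_2 = Σ v_i α_i^2 r_i = 2·4·9 + 5·3·12 + 12·10·3 + 2·9·8 + 5·12·5 = 1056 ≡ 3.
  S = (12, 6, 3) ≠ 0, so r is not a codeword (an error is present).
Step 3: locate the error. For a single error e at position i, S_ℓ = v_i·e·α_i^ℓ, so α_err = S_1/S_0.
  S_0^{−1} = 12^{−1} = 12 (mod 13), so α_err = 6·12 = 72 ≡ 7 = α_3. Error position i = 3.
  Consistency check: S_2/S_1 = 3·11 = 33 ≡ 7 = α_err ✓ (single-error assumption holds).
Step 4: error magnitude e = S_0/v_3 = S_0·∏_{j≠3}(α_3 − α_j) = 12·12 = 144 ≡ 1 (mod 13).
Step 5: correct position 3: c_3 = r_3 − e = 3 − 1 ≡ 2 (mod 13). Hence c = [9, 12, 2, 8, 5].
  Check: interpolating c through the α_i gives m(x) = 6 + 5·x (degree < 2) with m(α_i) = c_i for every i, so c is indeed a codeword.


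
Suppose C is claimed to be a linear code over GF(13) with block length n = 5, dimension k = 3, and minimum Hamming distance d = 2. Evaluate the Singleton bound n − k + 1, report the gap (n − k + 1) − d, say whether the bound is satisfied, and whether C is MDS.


Singleton RHS = n − k + 1 = 3, slack = 1, bound satisfied, not MDS.

Singleton bound: d ≤ n − k + 1.
Here n = 5, k = 3, so n − k + 1 = 3.
Given d = 2, check d ≤ 3: YES.
Slack = (n − k + 1) − d = 1.
The code is NOT MDS (slack = 1 > 0).
Description: the claimed parameters are [5, 3, 2]_13; such a code would be non-MDS.


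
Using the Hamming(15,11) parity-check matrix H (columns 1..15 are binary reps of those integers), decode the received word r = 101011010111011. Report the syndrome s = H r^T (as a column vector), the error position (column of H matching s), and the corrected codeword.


s = (0, 1, 0, 1)^T, error position = 5, corrected codeword c = 101001010111011

Compute s = H r^T mod 2 one row at a time:
  s_1 = 1 + 0 + 1 + 1 + 1 + 0 + 1 + 1 = 6 ≡ 0 (mod 2).
  s_2 = 0 + 1 + 1 + 0 + 1 + 0 + 1 + 1 = 5 ≡ 1 (mod 2).
  s_3 = 0 + 1 + 1 + 0 + 1 + 1 + 1 + 1 = 6 ≡ 0 (mod 2).
  s_4 = 1 + 1 + 1 + 0 + 0 + 1 + 0 + 1 = 5 ≡ 1 (mod 2).
s = (0, 1, 0, 1)^T — this equals column 5 of H (binary 0101), so error is at position 5.
Correct: flip bit 5 of r = 101011010111011 to get c = 101001010111011.


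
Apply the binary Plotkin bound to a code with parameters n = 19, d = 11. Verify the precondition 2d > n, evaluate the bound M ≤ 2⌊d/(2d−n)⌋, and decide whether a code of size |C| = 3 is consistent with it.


Plotkin bound M ≤ 6; given |C| = 3 ≤ bound (satisfied).

Check applicability: 2d = 22, n = 19.
2d − n = 3 > 0, so Plotkin applies.
Compute d/(2d−n) = 11/3 ≈ 3.6667.
⌊d/(2d−n)⌋ = 3.
Plotkin bound: M ≤ 2·3 = 6.
Given |C| = 3, check: satisfied.
This |C| is below the Plotkin bound.


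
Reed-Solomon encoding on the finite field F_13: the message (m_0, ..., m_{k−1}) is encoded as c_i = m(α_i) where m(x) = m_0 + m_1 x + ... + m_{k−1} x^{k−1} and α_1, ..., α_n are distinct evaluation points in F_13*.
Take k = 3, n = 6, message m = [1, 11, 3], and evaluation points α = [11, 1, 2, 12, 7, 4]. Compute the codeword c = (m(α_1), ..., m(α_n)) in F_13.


c = [4, 2, 9, 6, 4, 2]

Message polynomial: m(x) = 1 + 11·x + 3·x^2 (mod 13).
For each evaluation point α_i, compute m(α_i) mod 13:
  α_1 = 11: Horner steps 3 → 5 → 4, so m(11) = 4.
  α_2 = 1: Horner steps 3 → 1 → 2, so m(1) = 2.
  α_3 = 2: Horner steps 3 → 4 → 9, so m(2) = 9.
  α_4 = 12: Horner steps 3 → 8 → 6, so m(12) = 6.
  α_5 = 7: Horner steps 3 → 6 → 4, so m(7) = 4.
  α_6 = 4: Horner steps 3 → 10 → 2, so m(4) = 2.
Codeword c = [4, 2, 9, 6, 4, 2] ∈ F_13^6.


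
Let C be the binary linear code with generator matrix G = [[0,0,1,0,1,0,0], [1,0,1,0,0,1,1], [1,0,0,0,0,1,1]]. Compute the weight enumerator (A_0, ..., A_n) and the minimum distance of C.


Weight distribution: A_0 = 1, A_1 = 2, A_2 = 1, A_3 = 1, A_4 = 2, A_5 = 1. Minimum distance d = 1.

Enumerate all 2^3 = 8 messages m ∈ F_2^3.
For each, compute codeword c = mG in F_2^7, then tally its weight.
  m = 000 → c = 0000000, weight = 0.
  m = 100 → c = 0010100, weight = 2.
  m = 010 → c = 1010011, weight = 4.
  m = 110 → c = 1000111, weight = 4.
  m = 001 → c = 1000011, weight = 3.
  m = 101 → c = 1010111, weight = 5.
  m = 011 → c = 0010000, weight = 1.
  m = 111 → c = 0000100, weight = 1.
Tally weights:
  weight 0: 1 codewords.
  weight 1: 2 codewords.
  weight 2: 1 codewords.
  weight 3: 1 codewords.
  weight 4: 2 codewords.
  weight 5: 1 codewords.
Minimum distance d = smallest w > 0 with A_w > 0 = 1.
Sanity: Σ A_w = 8 = 2^3 = 8 ✓.


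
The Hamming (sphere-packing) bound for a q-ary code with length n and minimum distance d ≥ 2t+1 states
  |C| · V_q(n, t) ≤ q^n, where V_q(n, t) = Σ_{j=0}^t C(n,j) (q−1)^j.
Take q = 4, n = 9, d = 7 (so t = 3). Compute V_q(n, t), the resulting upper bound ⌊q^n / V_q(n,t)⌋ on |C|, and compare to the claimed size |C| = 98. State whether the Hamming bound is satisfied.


V_q(n, t) = 2620, q^n = 262144, Hamming bound = 100, |C| = 98 ≤ bound (satisfied).

Step 1: Compute V_q(n, t) = Σ_{j=0}^3 C(n, j) (q−1)^j.
  j = 0: C(9,0)·(3)^0 = 1·1 = 1.
  j = 1: C(9,1)·(3)^1 = 9·3 = 27.
  j = 2: C(9,2)·(3)^2 = 36·9 = 324.
  j = 3: C(9,3)·(3)^3 = 84·27 = 2268.
  V_q(n, t) = 1 + 27 + 324 + 2268 = 2620.
Step 2: q^n = 4^9 = 262144.
Step 3: Hamming bound ⌊q^n / V_q(n,t)⌋ = ⌊262144/2620⌋ = 100.
Step 4: Compare |C| = 98 to 100: satisfied.
The claimed |C| lies below the Hamming bound.


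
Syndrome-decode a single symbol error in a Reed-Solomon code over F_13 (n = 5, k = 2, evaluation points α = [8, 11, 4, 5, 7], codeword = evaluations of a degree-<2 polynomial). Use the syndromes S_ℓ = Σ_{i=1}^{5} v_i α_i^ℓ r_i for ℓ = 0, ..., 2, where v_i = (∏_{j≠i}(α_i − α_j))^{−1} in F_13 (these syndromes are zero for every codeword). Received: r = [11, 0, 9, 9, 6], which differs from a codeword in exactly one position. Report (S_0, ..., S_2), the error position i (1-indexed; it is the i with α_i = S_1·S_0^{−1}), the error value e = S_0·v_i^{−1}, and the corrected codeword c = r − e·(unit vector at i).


S = (3, 12, 9), error at position 3, error magnitude e = 5, c = [11, 0, 4, 9, 6].

Step 1: column multipliers v_i = (∏_{j≠i}(α_i − α_j))^{−1} mod 13.
  i = 1 (α = 8): (8−11)(8−4)(8−5)(8−7) = (−3)·4·3·1 = −36 ≡ 3, so v_1 = 3^{−1} = 9 (mod 13).
  i = 2 (α = 11): (11−8)(11−4)(11−5)(11−7) = 3·7·6·4 = 504 ≡ 10, so v_2 = 10^{−1} = 4 (mod 13).
  i = 3 (α = 4): (4−8)(4−11)(4−5)(4−7) = (−4)·(−7)·(−1)·(−3) = 84 ≡ 6, so v_3 = 6^{−1} = 11 (mod 13).
  i = 4 (α = 5): (5−8)(5−11)(5−4)(5−7) = (−3)·(−6)·1·(−2) = −36 ≡ 3, so v_4 = 3^{−1} = 9 (mod 13).
  i = 5 (α = 7): (7−8)(7−11)(7−4)(7−5) = (−1)·(−4)·3·2 = 24 ≡ 11, so v_5 = 11^{−1} = 6 (mod 13).
  v = [9, 4, 11, 9, 6].
Step 2: syndromes of r = [11, 0, 9, 9, 6] (all sums mod 13).
  S_0 = Σ v_i r_i = 9·11 + 4·0 + 11·9 + 9·9 + 6·6 = 315 ≡ 3.
  S_1 = Σ v_i α_i r_i = 9·8·11 + 4·11·0 + 11·4·9 + 9·5·9 + 6·7·6 = 1845 ≡ 12.
  α_i^2 mod 13 = [12, 4, 3, 12, 10].
  S_2 = Σ v_i α_i^2 r_i = 9·12·11 + 4·4·0 + 11·3·9 + 9·12·9 + 6·10·6 = 2817 ≡ 9.
  S = (3, 12, 9) ≠ 0, so r is not a codeword (an error is present).
Step 3: locate the error. For a single error e at position i, S_ℓ = v_i·e·α_i^ℓ, so α_err = S_1/S_0.
  S_0^{−1} = 3^{−1} = 9 (mod 13), so α_err = 12·9 = 108 ≡ 4 = α_3. Error position i = 3.
  Consistency check: S_2/S_1 = 9·12 = 108 ≡ 4 = α_err ✓ (single-error assumption holds).
Step 4: error magnitude e = S_0/v_3 = S_0·∏_{j≠3}(α_3 − α_j) = 3·6 = 18 ≡ 5 (mod 13).
Step 5: correct position 3: c_3 = r_3 − e = 9 − 5 ≡ 4 (mod 13). Hence c = [11, 0, 4, 9, 6].
  Check: interpolating c through the α_i gives m(x) = 10 + 5·x (degree < 2) with m(α_i) = c_i for every i, so c is indeed a codeword.


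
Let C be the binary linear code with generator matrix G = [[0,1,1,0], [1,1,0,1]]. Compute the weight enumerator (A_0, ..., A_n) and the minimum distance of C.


Weight distribution: A_0 = 1, A_2 = 1, A_3 = 2. Minimum distance d = 2.

Enumerate all 2^2 = 4 messages m ∈ F_2^2.
For each, compute codeword c = mG in F_2^4, then tally its weight.
  m = 00 → c = 0000, weight = 0.
  m = 10 → c = 0110, weight = 2.
  m = 01 → c = 1101, weight = 3.
  m = 11 → c = 1011, weight = 3.
Tally weights:
  weight 0: 1 codewords.
  weight 2: 1 codewords.
  weight 3: 2 codewords.
Minimum distance d = smallest w > 0 with A_w > 0 = 2.
Sanity: Σ A_w = 4 = 2^2 = 4 ✓.


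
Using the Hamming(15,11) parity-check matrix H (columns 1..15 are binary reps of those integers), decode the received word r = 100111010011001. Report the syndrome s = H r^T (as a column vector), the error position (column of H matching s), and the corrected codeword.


s = (0, 1, 1, 0)^T, error position = 6, corrected codeword c = 100110010011001

Compute s = H r^T mod 2 one row at a time:
  s_1 = 1 + 0 + 0 + 1 + 1 + 0 + 0 + 1 = 4 ≡ 0 (mod 2).
  s_2 = 1 + 1 + 1 + 0 + 1 + 0 + 0 + 1 = 5 ≡ 1 (mod 2).
  s_3 = 0 + 0 + 1 + 0 + 0 + 1 + 0 + 1 = 3 ≡ 1 (mod 2).
  s_4 = 1 + 0 + 1 + 0 + 0 + 1 + 0 + 1 = 4 ≡ 0 (mod 2).
s = (0, 1, 1, 0)^T — this equals column 6 of H (binary 0110), so error is at position 6.
Correct: flip bit 6 of r = 100111010011001 to get c = 100110010011001.


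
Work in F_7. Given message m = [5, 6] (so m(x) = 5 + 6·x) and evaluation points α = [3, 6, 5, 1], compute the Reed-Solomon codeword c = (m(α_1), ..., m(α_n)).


c = [2, 6, 0, 4]

Message polynomial: m(x) = 5 + 6·x (mod 7).
For each evaluation point α_i, compute m(α_i) mod 7:
  α_1 = 3: Horner steps 6 → 2, so m(3) = 2.
  α_2 = 6: Horner steps 6 → 6, so m(6) = 6.
  α_3 = 5: Horner steps 6 → 0, so m(5) = 0.
  α_4 = 1: Horner steps 6 → 4, so m(1) = 4.
Codeword c = [2, 6, 0, 4] ∈ F_7^4.


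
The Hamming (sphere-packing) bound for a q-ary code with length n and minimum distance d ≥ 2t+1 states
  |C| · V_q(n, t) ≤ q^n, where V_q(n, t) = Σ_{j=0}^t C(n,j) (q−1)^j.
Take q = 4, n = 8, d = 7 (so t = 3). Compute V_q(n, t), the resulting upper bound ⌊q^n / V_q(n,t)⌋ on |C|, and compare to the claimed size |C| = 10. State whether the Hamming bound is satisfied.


V_q(n, t) = 1789, q^n = 65536, Hamming bound = 36, |C| = 10 ≤ bound (satisfied).

Step 1: Compute V_q(n, t) = Σ_{j=0}^3 C(n, j) (q−1)^j.
  j = 0: C(8,0)·(3)^0 = 1·1 = 1.
  j = 1: C(8,1)·(3)^1 = 8·3 = 24.
  j = 2: C(8,2)·(3)^2 = 28·9 = 252.
  j = 3: C(8,3)·(3)^3 = 56·27 = 1512.
  V_q(n, t) = 1 + 24 + 252 + 1512 = 1789.
Step 2: q^n = 4^8 = 65536.
Step 3: Hamming bound ⌊q^n / V_q(n,t)⌋ = ⌊65536/1789⌋ = 36.
Step 4: Compare |C| = 10 to 36: satisfied.
The claimed |C| lies below the Hamming bound.


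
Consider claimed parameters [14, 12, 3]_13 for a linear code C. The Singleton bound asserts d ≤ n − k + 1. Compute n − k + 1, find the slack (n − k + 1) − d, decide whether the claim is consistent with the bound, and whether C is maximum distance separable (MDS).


Singleton RHS = n − k + 1 = 3, slack = 0, bound satisfied, MDS.

Singleton bound: d ≤ n − k + 1.
Here n = 14, k = 12, so n − k + 1 = 3.
Given d = 3, check d ≤ 3: YES.
Slack = (n − k + 1) − d = 0.
The code is MDS (slack = 0).
Description: the claimed parameters are [14, 12, 3]_13; such a code would be MDS (meets Singleton bound).


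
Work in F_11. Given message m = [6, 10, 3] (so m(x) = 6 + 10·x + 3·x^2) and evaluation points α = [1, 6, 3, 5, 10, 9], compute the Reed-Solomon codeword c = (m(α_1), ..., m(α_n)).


c = [8, 9, 8, 10, 10, 9]

Message polynomial: m(x) = 6 + 10·x + 3·x^2 (mod 11).
For each evaluation point α_i, compute m(α_i) mod 11:
  α_1 = 1: Horner steps 3 → 2 → 8, so m(1) = 8.
  α_2 = 6: Horner steps 3 → 6 → 9, so m(6) = 9.
  α_3 = 3: Horner steps 3 → 8 → 8, so m(3) = 8.
  α_4 = 5: Horner steps 3 → 3 → 10, so m(5) = 10.
  α_5 = 10: Horner steps 3 → 7 → 10, so m(10) = 10.
  α_6 = 9: Horner steps 3 → 4 → 9, so m(9) = 9.
Codeword c = [8, 9, 8, 10, 10, 9] ∈ F_11^6.


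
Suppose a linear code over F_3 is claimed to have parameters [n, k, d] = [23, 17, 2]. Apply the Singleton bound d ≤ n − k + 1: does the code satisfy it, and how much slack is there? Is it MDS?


Singleton RHS = n − k + 1 = 7, slack = 5, bound satisfied, not MDS.

Singleton bound: d ≤ n − k + 1.
Here n = 23, k = 17, so n − k + 1 = 7.
Given d = 2, check d ≤ 7: YES.
Slack = (n − k + 1) − d = 5.
The code is NOT MDS (slack = 5 > 0).
Description: the claimed parameters are [23, 17, 2]_3; such a code would be non-MDS.


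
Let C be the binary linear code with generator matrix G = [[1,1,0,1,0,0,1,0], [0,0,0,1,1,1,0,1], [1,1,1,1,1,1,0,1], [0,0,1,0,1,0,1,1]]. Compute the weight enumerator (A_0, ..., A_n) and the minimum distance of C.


Weight distribution: A_0 = 1, A_1 = 1, A_3 = 3, A_4 = 5, A_5 = 3, A_6 = 2, A_7 = 1. Minimum distance d = 1.

Enumerate all 2^4 = 16 messages m ∈ F_2^4.
For each, compute codeword c = mG in F_2^8, then tally its weight.
  m = 0000 → c = 00000000, weight = 0.
  m = 1000 → c = 11010010, weight = 4.
  m = 0100 → c = 00011101, weight = 4.
  m = 1100 → c = 11001111, weight = 6.
  m = 0010 → c = 11111101, weight = 7.
  m = 1010 → c = 00101111, weight = 5.
  m = 0110 → c = 11100000, weight = 3.
  m = 1110 → c = 00110010, weight = 3.
  m = 0001 → c = 00101011, weight = 4.
  m = 1001 → c = 11111001, weight = 6.
  m = 0101 → c = 00110110, weight = 4.
  m = 1101 → c = 11100100, weight = 4.
  m = 0011 → c = 11010110, weight = 5.
  m = 1011 → c = 00000100, weight = 1.
  m = 0111 → c = 11001011, weight = 5.
  m = 1111 → c = 00011001, weight = 3.
Tally weights:
  weight 0: 1 codewords.
  weight 1: 1 codewords.
  weight 3: 3 codewords.
  weight 4: 5 codewords.
  weight 5: 3 codewords.
  weight 6: 2 codewords.
  weight 7: 1 codewords.
Minimum distance d = smallest w > 0 with A_w > 0 = 1.
Sanity: Σ A_w = 16 = 2^4 = 16 ✓.


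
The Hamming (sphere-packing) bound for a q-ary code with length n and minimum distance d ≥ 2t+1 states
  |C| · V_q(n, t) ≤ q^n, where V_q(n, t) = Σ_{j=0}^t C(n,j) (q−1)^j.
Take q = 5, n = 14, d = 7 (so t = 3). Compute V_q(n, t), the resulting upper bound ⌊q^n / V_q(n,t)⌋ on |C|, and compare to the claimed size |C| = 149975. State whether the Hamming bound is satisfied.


V_q(n, t) = 24809, q^n = 6103515625, Hamming bound = 246020, |C| = 149975 ≤ bound (satisfied).

Step 1: Compute V_q(n, t) = Σ_{j=0}^3 C(n, j) (q−1)^j.
  j = 0: C(14,0)·(4)^0 = 1·1 = 1.
  j = 1: C(14,1)·(4)^1 = 14·4 = 56.
  j = 2: C(14,2)·(4)^2 = 91·16 = 1456.
  j = 3: C(14,3)·(4)^3 = 364·64 = 23296.
  V_q(n, t) = 1 + 56 + 1456 + 23296 = 24809.
Step 2: q^n = 5^14 = 6103515625.
Step 3: Hamming bound ⌊q^n / V_q(n,t)⌋ = ⌊6103515625/24809⌋ = 246020.
Step 4: Compare |C| = 149975 to 246020: satisfied.
The claimed |C| lies below the Hamming bound.


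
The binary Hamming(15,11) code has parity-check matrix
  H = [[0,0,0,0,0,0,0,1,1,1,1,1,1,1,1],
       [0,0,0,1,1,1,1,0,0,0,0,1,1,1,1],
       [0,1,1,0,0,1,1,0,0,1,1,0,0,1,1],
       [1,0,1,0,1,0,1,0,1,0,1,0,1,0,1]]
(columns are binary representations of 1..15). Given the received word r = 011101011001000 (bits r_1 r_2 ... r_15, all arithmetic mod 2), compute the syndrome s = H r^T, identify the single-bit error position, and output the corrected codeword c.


s = (1, 1, 1, 0)^T, error position = 14, corrected codeword c = 011101011001010

Compute s = H r^T mod 2 one row at a time:
  s_1 = 1 + 1 + 0 + 0 + 1 + 0 + 0 + 0 = 3 ≡ 1 (mod 2).
  s_2 = 1 + 0 + 1 + 0 + 1 + 0 + 0 + 0 = 3 ≡ 1 (mod 2).
  s_3 = 1 + 1 + 1 + 0 + 0 + 0 + 0 + 0 = 3 ≡ 1 (mod 2).
  s_4 = 0 + 1 + 0 + 0 + 1 + 0 + 0 + 0 = 2 ≡ 0 (mod 2).
s = (1, 1, 1, 0)^T — this equals column 14 of H (binary 1110), so error is at position 14.
Correct: flip bit 14 of r = 011101011001000 to get c = 011101011001010.


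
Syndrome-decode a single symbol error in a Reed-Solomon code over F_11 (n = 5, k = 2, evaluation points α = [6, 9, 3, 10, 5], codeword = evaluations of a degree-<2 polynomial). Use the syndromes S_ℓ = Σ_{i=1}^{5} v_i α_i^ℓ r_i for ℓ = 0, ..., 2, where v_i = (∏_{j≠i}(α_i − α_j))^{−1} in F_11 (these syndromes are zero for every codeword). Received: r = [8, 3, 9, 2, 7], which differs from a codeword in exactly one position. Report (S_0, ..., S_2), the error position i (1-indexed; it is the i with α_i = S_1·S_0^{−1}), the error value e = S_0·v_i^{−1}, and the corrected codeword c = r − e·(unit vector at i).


S = (8, 4, 2), error at position 1, error magnitude e = 2, c = [6, 3, 9, 2, 7].

Step 1: column multipliers v_i = (∏_{j≠i}(α_i − α_j))^{−1} mod 11.
  i = 1 (α = 6): (6−9)(6−3)(6−10)(6−5) = (−3)·3·(−4)·1 = 36 ≡ 3, so v_1 = 3^{−1} = 4 (mod 11).
  i = 2 (α = 9): (9−6)(9−3)(9−10)(9−5) = 3·6·(−1)·4 = −72 ≡ 5, so v_2 = 5^{−1} = 9 (mod 11).
  i = 3 (α = 3): (3−6)(3−9)(3−10)(3−5) = (−3)·(−6)·(−7)·(−2) = 252 ≡ 10, so v_3 = 10^{−1} = 10 (mod 11).
  i = 4 (α = 10): (10−6)(10−9)(10−3)(10−5) = 4·1·7·5 = 140 ≡ 8, so v_4 = 8^{−1} = 7 (mod 11).
  i = 5 (α = 5): (5−6)(5−9)(5−3)(5−10) = (−1)·(−4)·2·(−5) = −40 ≡ 4, so v_5 = 4^{−1} = 3 (mod 11).
  v = [4, 9, 10, 7, 3].
Step 2: syndromes of r = [8, 3, 9, 2, 7] (all sums mod 11).
  S_0 = Σ v_i r_i = 4·8 + 9·3 + 10·9 + 7·2 + 3·7 = 184 ≡ 8.
  S_1 = Σ v_i α_i r_i = 4·6·8 + 9·9·3 + 10·3·9 + 7·10·2 + 3·5·7 = 950 ≡ 4.
  α_i^2 mod 11 = [3, 4, 9, 1, 3].
  S_2 = Σ v_i α_i^2 r_i = 4·3·8 + 9·4·3 + 10·9·9 + 7·1·2 + 3·3·7 = 1091 ≡ 2.
  S = (8, 4, 2) ≠ 0, so r is not a codeword (an error is present).
Step 3: locate the error. For a single error e at position i, S_ℓ = v_i·e·α_i^ℓ, so α_err = S_1/S_0.
  S_0^{−1} = 8^{−1} = 7 (mod 11), so α_err = 4·7 = 28 ≡ 6 = α_1. Error position i = 1.
  Consistency check: S_2/S_1 = 2·3 = 6 ≡ 6 = α_err ✓ (single-error assumption holds).
Step 4: error magnitude e = S_0/v_1 = S_0·∏_{j≠1}(α_1 − α_j) = 8·3 = 24 ≡ 2 (mod 11).
Step 5: correct position 1: c_1 = r_1 − e = 8 − 2 ≡ 6 (mod 11). Hence c = [6, 3, 9, 2, 7].
  Check: interpolating c through the α_i gives m(x) = 1 + 10·x (degree < 2) with m(α_i) = c_i for every i, so c is indeed a codeword.
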